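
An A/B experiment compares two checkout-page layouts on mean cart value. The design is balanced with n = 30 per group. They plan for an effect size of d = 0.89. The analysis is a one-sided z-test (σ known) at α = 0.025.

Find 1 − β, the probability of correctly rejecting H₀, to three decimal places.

Noncentrality parameter: λ = d·√(n/2) = 0.89 × √(30/2) = 3.4470
Critical value for a one-sided test at α = 0.025: z_α = 1.960.
Power = Φ(λ − 1.960) = Φ(1.487) = 0.9315.

Power ≈ 0.931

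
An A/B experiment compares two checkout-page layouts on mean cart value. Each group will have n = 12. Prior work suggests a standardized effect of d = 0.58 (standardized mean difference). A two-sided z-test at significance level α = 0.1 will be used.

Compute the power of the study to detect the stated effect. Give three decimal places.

Power ≈ 0.412

Noncentrality parameter: δ = d·√(n/2) = 0.58 × √(12/2) = 1.4207
Two-sided α = 0.1 → critical value z_{0.05} = 1.645.
Power = Φ(δ − 1.645) + Φ(−δ − 1.645) = Φ(-0.224) + Φ(-3.066) = 0.4113 + 0.0011 = 0.4124.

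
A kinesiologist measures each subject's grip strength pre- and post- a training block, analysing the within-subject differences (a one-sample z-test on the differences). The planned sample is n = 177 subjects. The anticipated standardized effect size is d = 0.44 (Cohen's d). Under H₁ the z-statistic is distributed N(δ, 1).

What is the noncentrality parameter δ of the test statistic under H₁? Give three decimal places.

δ ≈ 5.854

δ = d·√n = 0.44 × √177 = 5.8538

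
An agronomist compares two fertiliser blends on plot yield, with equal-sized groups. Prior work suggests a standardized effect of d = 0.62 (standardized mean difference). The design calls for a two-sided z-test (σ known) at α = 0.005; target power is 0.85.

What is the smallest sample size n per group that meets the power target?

n = 77 per group

Set Φ(δ − 2.807) = 0.85; then δ − 2.807 = Φ⁻¹(0.85) = 1.036, giving δ = 3.843.
(For δ > 0 the lower-tail rejection region contributes negligibly to power, so the one-term inversion is standard.)
δ = d·√(n/2) ⇒ n = 2(δ/d)² = 2 × (3.843 / 0.62)² = 76.86.
Rounding up, n = 77 per group.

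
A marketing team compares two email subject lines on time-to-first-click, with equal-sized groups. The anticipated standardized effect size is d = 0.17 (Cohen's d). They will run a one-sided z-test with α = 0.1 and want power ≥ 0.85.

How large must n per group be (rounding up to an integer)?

n = 372 per group

Set Φ(δ − 1.282) = 0.85; then δ − 1.282 = Φ⁻¹(0.85) = 1.036, giving δ = 2.318.
δ = d·√(n/2) ⇒ n = 2(δ/d)² = 2 × (2.318 / 0.17)² = 371.84.
Round up to the next whole unit.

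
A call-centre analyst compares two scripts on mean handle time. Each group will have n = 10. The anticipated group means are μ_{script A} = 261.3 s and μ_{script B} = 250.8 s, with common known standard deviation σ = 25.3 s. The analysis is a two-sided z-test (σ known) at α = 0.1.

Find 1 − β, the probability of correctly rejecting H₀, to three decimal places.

Standardized effect: d = |μ_{script A} − μ_{script B}| / σ = |261.3 − 250.8| / 25.3 = 0.4150
Noncentrality parameter: δ = d·√(n/2) = 0.4150 × √(10/2) = 0.9280
Critical value for a two-sided test at α = 0.1: z_{α/2} = 1.645.
Power = Φ(δ − 1.645) + Φ(−δ − 1.645) = Φ(-0.717) + Φ(-2.573) = 0.2367 + 0.0050 = 0.2418.

Power ≈ 0.242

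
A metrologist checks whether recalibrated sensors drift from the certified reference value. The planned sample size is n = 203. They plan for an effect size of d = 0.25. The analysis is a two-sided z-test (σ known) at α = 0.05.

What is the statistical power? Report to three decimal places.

Noncentrality parameter: δ = d·√n = 0.25 × √203 = 3.5620
Critical value for a two-sided test at α = 0.05: z_{α/2} = 1.960.
Power = Φ(δ − 1.960) + Φ(−δ − 1.960) = Φ(1.602) + Φ(-5.522) = 0.9454 + 0.0000 = 0.9454.

Power ≈ 0.945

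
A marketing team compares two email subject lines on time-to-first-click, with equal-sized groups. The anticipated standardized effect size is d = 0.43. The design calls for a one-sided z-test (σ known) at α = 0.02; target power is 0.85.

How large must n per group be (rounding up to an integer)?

n = 104 per group

Set Φ(δ − 2.054) = 0.85; then δ − 2.054 = Φ⁻¹(0.85) = 1.036, giving δ = 3.090.
δ = d·√(n/2) ⇒ n = 2(δ/d)² = 2 × (3.090 / 0.43)² = 103.29.
Round up to the next whole unit.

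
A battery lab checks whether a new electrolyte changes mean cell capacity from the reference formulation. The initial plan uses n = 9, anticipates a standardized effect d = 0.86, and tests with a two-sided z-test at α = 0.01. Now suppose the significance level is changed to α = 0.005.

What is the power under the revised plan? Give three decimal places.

Power ≈ 0.410

δ = d·√n = 0.86 × √9 = 2.5800 (unchanged). New critical value: z_{0.0025} = 2.807.
Revised power = Φ(δ − 2.807) + Φ(−δ − 2.807) = Φ(-0.227) + Φ(-5.387) = 0.4102 + 0.0000 = 0.4102.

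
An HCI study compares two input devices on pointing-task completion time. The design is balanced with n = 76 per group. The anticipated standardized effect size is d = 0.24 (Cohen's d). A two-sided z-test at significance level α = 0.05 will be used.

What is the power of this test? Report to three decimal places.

Noncentrality parameter: λ = d·√(n/2) = 0.24 × √(76/2) = 1.4795
Critical value for a two-sided test at α = 0.05: z_{α/2} = 1.960.
Power = Φ(λ − 1.960) + Φ(−λ − 1.960) = Φ(-0.481) + Φ(-3.439) = 0.3154 + 0.0003 = 0.3157.

Power ≈ 0.316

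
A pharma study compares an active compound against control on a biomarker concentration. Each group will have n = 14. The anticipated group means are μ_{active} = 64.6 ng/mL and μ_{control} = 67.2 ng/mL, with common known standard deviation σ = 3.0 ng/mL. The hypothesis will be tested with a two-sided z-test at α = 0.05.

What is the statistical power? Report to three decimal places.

Power ≈ 0.630

Standardized effect: d = |μ_{active} − μ_{control}| / σ = |64.6 − 67.2| / 3.0 = 0.8667
Noncentrality parameter: δ = d·√(n/2) = 0.8667 × √(14/2) = 2.2930
Critical value for a two-sided test at α = 0.05: z_{α/2} = 1.960.
Power = Φ(δ − 1.960) + Φ(−δ − 1.960) = Φ(0.333) + Φ(-4.253) = 0.6304 + 0.0000 = 0.6305.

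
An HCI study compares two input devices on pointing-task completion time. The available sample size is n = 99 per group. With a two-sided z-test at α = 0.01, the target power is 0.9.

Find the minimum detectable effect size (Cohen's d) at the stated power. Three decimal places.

d ≈ 0.548

Need Φ(δ − 2.576) = 0.9, so δ = 2.576 + 1.282 = 3.857.
(Lower-tail contribution to power is negligible for δ > 0.)
δ = d·√(n/2) ⇒ d = δ/√(n/2) = 3.857/√(99/2) = 0.5483.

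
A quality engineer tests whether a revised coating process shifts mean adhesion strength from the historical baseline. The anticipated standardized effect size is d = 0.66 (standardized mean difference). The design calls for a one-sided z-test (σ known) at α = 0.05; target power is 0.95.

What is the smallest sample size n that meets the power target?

n = 25

Set Φ(δ − 1.645) = 0.95; then δ − 1.645 = Φ⁻¹(0.95) = 1.645, giving δ = 3.290.
δ = d·√n ⇒ n = (δ/d)² = (3.290 / 0.66)² = 24.84.
Rounding up, n = 25.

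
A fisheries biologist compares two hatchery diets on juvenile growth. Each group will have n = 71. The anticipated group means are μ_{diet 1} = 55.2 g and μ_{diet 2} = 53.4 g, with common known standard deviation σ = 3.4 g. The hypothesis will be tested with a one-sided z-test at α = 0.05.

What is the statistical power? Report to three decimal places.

Standardized effect: d = |μ_{diet 1} − μ_{diet 2}| / σ = |55.2 − 53.4| / 3.4 = 0.5294
Noncentrality parameter: δ = d·√(n/2) = 0.5294 × √(71/2) = 3.1543
One-sided α = 0.05 → critical value z_{0.05} = 1.645.
Power = Φ(δ − 1.645) = Φ(1.509) = 0.9344.

Power ≈ 0.934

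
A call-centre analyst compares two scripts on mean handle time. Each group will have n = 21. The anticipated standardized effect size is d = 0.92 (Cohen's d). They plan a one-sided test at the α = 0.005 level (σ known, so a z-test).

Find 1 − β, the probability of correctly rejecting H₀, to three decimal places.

Power ≈ 0.657

Noncentrality parameter: δ = d·√(n/2) = 0.92 × √(21/2) = 2.9811
Critical value for a one-sided test at α = 0.005: z_α = 2.576.
Power = P(Z > 2.576 − δ) = Φ(0.405) = 0.6574.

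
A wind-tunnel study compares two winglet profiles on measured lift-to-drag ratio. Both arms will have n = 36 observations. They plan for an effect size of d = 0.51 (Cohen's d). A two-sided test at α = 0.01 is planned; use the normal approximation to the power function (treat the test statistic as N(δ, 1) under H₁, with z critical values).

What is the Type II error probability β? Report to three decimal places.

Noncentrality parameter: δ = d·√(n/2) = 0.51 × √(36/2) = 2.1637
Two-sided α = 0.01 → critical value z_{0.005} = 2.576.
Power = Φ(δ − 2.576) + Φ(−δ − 2.576) = Φ(-0.412) + Φ(-4.740) = 0.3401 + 0.0000 = 0.3401.
Type II error: β = 1 − power = 1 − 0.3401 = 0.6599.

β ≈ 0.660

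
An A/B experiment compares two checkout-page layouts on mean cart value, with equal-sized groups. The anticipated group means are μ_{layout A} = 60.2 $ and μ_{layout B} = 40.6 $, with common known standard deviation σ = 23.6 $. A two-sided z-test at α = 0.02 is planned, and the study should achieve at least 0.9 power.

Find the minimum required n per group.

Standardized effect: d = |μ_{layout A} − μ_{layout B}| / σ = |60.2 − 40.6| / 23.6 = 0.8305
For power 0.9 need Φ(δ − z_{0.01}) = 0.9, so δ = z_{0.01} + z_{0.10} = 2.326 + 1.282 = 3.608.
(Ignoring the negligible lower-tail rejection probability gives the usual closed-form inversion.)
δ = d·√(n/2) ⇒ n = 2(δ/d)² = 2 × (3.608 / 0.8305)² = 37.74.
Rounding up, n = 38 per group.

n = 38 per group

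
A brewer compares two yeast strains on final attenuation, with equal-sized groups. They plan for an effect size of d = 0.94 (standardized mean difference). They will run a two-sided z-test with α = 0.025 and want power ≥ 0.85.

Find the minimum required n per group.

n = 25 per group

For power 0.85 need Φ(δ − z_{0.0125}) = 0.85, so δ = z_{0.0125} + z_{0.15} = 2.241 + 1.036 = 3.278.
(For δ > 0 the lower-tail rejection region contributes negligibly to power, so the one-term inversion is standard.)
δ = d·√(n/2) ⇒ n = 2(δ/d)² = 2 × (3.278 / 0.94)² = 24.32.
Rounding up, n = 25 per group.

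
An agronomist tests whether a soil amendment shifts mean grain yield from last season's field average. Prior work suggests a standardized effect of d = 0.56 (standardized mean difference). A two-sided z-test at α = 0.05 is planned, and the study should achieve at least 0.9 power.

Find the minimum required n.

n = 34

For power 0.9 need Φ(δ − z_{0.025}) = 0.9, so δ = z_{0.025} + z_{0.10} = 1.960 + 1.282 = 3.242.
(Ignoring the negligible lower-tail rejection probability gives the usual closed-form inversion.)
δ = d·√n ⇒ n = (δ/d)² = (3.242 / 0.56)² = 33.51.
Rounding up, n = 34.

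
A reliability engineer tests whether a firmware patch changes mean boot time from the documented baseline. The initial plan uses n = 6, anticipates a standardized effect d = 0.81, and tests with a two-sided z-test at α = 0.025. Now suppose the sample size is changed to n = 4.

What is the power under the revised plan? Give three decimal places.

Power ≈ 0.267

With n = 4: δ = d·√n = 0.81 × √4 = 1.6200. Critical value z_{0.0125} = 2.241.
Revised power = Φ(δ − 2.241) + Φ(−δ − 2.241) = Φ(-0.621) + Φ(-3.861) = 0.2672 + 0.0001 = 0.2672.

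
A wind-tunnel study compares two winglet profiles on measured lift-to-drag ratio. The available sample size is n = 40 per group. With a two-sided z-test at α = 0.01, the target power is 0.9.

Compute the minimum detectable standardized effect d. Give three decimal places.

Need Φ(δ − 2.576) = 0.9, so δ = 2.576 + 1.282 = 3.857.
(Lower-tail contribution to power is negligible for δ > 0.)
δ = d·√(n/2) ⇒ d = δ/√(n/2) = 3.857/√(40/2) = 0.8625.

d ≈ 0.863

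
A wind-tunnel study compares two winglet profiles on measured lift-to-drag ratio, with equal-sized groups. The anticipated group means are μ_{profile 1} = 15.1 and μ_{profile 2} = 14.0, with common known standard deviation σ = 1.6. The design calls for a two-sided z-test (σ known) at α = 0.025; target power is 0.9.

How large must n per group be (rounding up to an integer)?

n = 53 per group

Standardized effect: d = |μ_{profile 1} − μ_{profile 2}| / σ = |15.1 − 14.0| / 1.6 = 0.6875
Set Φ(δ − 2.241) = 0.9; then δ − 2.241 = Φ⁻¹(0.9) = 1.282, giving δ = 3.523.
(Ignoring the negligible lower-tail rejection probability gives the usual closed-form inversion.)
δ = d·√(n/2) ⇒ n = 2(δ/d)² = 2 × (3.523 / 0.6875)² = 52.52.
Rounding up, n = 53 per group.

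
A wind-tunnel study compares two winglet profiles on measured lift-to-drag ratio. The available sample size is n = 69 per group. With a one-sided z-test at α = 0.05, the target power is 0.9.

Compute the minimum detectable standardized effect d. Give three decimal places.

d ≈ 0.498

Required noncentrality: δ = z_{0.05} + z_{0.10} = 1.645 + 1.282 = 2.926.
δ = d·√(n/2) ⇒ d = δ/√(n/2) = 2.926/√(69/2) = 0.4982.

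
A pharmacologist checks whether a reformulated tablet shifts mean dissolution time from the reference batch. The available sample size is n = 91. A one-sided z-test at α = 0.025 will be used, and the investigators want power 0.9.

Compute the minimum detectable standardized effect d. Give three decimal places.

Need Φ(δ − 1.960) = 0.9, so δ = 1.960 + 1.282 = 3.242.
δ = d·√n ⇒ d = δ/√n = 3.242/√91 = 0.3398.

d ≈ 0.340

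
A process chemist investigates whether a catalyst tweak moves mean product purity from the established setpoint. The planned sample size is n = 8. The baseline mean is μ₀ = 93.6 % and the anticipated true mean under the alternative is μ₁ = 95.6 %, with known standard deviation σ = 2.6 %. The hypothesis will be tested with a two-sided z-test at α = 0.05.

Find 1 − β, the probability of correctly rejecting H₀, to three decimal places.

Power ≈ 0.585

Standardized effect: d = |μ₁ − μ₀| / σ = |95.6 − 93.6| / 2.6 = 0.7692
Noncentrality parameter: δ = d·√n = 0.7692 × √8 = 2.1757
Critical value for a two-sided test at α = 0.05: z_{α/2} = 1.960.
Power = Φ(δ − 1.960) + Φ(−δ − 1.960) = Φ(0.216) + Φ(-4.136) = 0.5854 + 0.0000 = 0.5854.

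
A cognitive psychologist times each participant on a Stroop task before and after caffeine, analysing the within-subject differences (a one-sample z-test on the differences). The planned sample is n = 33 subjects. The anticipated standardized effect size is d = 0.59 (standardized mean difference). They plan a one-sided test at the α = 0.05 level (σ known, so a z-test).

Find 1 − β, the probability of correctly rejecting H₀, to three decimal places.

Noncentrality parameter: δ = d·√n = 0.59 × √33 = 3.3893
One-sided α = 0.05 → critical value z_{0.05} = 1.645.
Power = P(Z > 1.645 − δ) = Φ(1.744) = 0.9595.

Power ≈ 0.959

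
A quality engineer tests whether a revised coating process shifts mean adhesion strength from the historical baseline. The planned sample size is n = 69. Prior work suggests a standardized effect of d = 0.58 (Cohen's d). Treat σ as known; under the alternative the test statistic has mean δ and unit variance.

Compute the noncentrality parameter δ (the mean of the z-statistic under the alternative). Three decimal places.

The noncentrality parameter scales effect size by the design's sample-size factor: δ = d·√n = 0.58 × √69 = 4.8178

δ ≈ 4.818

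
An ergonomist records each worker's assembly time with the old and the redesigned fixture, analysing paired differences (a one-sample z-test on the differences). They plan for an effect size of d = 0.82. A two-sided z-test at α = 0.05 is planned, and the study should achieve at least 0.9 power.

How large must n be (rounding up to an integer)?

n = 16

Set Φ(δ − 1.960) = 0.9; then δ − 1.960 = Φ⁻¹(0.9) = 1.282, giving δ = 3.242.
(For δ > 0 the lower-tail rejection region contributes negligibly to power, so the one-term inversion is standard.)
δ = d·√n ⇒ n = (δ/d)² = (3.242 / 0.82)² = 15.63.
Round up to the next whole unit.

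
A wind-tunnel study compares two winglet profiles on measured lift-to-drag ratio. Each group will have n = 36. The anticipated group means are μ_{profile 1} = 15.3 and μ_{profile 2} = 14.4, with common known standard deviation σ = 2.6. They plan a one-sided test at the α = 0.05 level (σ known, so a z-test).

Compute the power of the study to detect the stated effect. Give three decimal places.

Standardized effect: d = |μ_{profile 1} − μ_{profile 2}| / σ = |15.3 − 14.4| / 2.6 = 0.3462
Noncentrality parameter: δ = d·√(n/2) = 0.3462 × √(36/2) = 1.4686
Critical value for a one-sided test at α = 0.05: z_α = 1.645.
Power = P(Z > 1.645 − δ) = Φ(-0.176) = 0.4300.

Power ≈ 0.430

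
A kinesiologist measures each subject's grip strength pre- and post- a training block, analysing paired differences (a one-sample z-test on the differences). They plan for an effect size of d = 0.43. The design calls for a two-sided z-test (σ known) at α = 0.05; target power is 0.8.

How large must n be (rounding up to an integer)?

For power 0.8 need Φ(δ − z_{0.025}) = 0.8, so δ = z_{0.025} + z_{0.20} = 1.960 + 0.842 = 2.802.
(The Φ(−δ − z_{α/2}) term is vanishingly small for δ > 0 and is dropped in the standard sample-size formula.)
δ = d·√n ⇒ n = (δ/d)² = (2.802 / 0.43)² = 42.45.
Rounding up, n = 43.

n = 43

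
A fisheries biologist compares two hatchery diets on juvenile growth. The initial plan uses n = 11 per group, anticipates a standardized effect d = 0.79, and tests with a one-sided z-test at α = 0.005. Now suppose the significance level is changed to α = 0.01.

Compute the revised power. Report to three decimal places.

Power ≈ 0.318

δ = d·√(n/2) = 0.79 × √(11/2) = 1.8527 (unchanged). New critical value: z_{0.01} = 2.326.
Revised power = Φ(δ − 2.326) = Φ(-0.474) = 0.3179.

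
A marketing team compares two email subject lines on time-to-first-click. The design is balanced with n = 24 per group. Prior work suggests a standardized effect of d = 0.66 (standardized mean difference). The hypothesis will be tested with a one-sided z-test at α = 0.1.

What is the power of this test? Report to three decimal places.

Noncentrality parameter: δ = d·√(n/2) = 0.66 × √(24/2) = 2.2863
One-sided α = 0.1 → critical value z_{0.1} = 1.282.
Power = P(Z > 1.282 − δ) = Φ(1.005) = 0.8425.

Power ≈ 0.842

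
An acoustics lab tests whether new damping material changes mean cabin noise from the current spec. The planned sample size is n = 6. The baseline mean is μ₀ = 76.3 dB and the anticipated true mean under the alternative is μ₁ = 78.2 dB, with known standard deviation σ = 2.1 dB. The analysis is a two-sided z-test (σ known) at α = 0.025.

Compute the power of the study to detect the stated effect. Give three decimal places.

Power ≈ 0.490

Standardized effect: d = |μ₁ − μ₀| / σ = |78.2 − 76.3| / 2.1 = 0.9048
Noncentrality parameter: δ = d·√n = 0.9048 × √6 = 2.2162
Critical value for a two-sided test at α = 0.025: z_{α/2} = 2.241.
Power = Φ(δ − 2.241) + Φ(−δ − 2.241) = Φ(-0.025) + Φ(-4.458) = 0.4899 + 0.0000 = 0.4900.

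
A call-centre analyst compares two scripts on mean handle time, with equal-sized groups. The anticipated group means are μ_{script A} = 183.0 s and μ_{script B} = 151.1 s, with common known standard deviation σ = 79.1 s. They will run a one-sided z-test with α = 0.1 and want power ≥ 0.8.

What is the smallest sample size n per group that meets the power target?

Standardized effect: d = |μ_{script A} − μ_{script B}| / σ = |183.0 − 151.1| / 79.1 = 0.4033
For power 0.8 need Φ(δ − z_{0.1}) = 0.8, so δ = z_{0.1} + z_{0.20} = 1.282 + 0.842 = 2.123.
δ = d·√(n/2) ⇒ n = 2(δ/d)² = 2 × (2.123 / 0.4033)² = 55.43.
Rounding up, n = 56 per group.

n = 56 per group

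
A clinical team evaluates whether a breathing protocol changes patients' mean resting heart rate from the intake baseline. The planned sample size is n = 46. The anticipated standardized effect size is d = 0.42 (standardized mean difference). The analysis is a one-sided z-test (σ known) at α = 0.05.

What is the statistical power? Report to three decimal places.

Noncentrality parameter: δ = d·√n = 0.42 × √46 = 2.8486
One-sided α = 0.05 → critical value z_{0.05} = 1.645.
Power = P(Z > 1.645 − δ) = Φ(1.204) = 0.8857.

Power ≈ 0.886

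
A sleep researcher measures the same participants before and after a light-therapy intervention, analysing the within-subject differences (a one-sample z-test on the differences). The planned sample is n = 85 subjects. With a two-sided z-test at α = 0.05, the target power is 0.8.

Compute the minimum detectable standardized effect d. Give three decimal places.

Required noncentrality: δ = z_{0.025} + z_{0.20} = 1.960 + 0.842 = 2.802.
(Lower-tail contribution to power is negligible for δ > 0.)
δ = d·√n ⇒ d = δ/√n = 2.802/√85 = 0.3039.

d ≈ 0.304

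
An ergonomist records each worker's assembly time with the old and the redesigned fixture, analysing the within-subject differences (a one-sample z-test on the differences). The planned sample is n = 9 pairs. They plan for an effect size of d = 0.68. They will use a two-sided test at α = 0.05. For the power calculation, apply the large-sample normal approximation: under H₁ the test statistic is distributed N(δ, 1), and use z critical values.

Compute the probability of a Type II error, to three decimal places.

Noncentrality parameter: δ = d·√n = 0.68 × √9 = 2.0400
Critical value for a two-sided test at α = 0.05: z_{α/2} = 1.960.
Power = Φ(δ − 1.960) + Φ(−δ − 1.960) = Φ(0.080) + Φ(-4.000) = 0.5319 + 0.0000 = 0.5319.
Type II error: β = 1 − power = 1 − 0.5319 = 0.4681.

β ≈ 0.468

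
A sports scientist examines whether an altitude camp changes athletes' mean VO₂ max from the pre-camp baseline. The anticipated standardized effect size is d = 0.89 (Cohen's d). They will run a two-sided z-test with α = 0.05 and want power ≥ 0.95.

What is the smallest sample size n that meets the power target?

Set Φ(δ − 1.960) = 0.95; then δ − 1.960 = Φ⁻¹(0.95) = 1.645, giving δ = 3.605.
(Ignoring the negligible lower-tail rejection probability gives the usual closed-form inversion.)
δ = d·√n ⇒ n = (δ/d)² = (3.605 / 0.89)² = 16.41.
Rounding up, n = 17.

n = 17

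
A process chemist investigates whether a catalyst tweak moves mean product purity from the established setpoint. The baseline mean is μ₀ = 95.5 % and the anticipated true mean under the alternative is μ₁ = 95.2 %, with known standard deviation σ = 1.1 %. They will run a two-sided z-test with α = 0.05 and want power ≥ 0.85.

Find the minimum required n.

n = 121

Standardized effect: d = |μ₁ − μ₀| / σ = |95.2 − 95.5| / 1.1 = 0.2727
Set Φ(δ − 1.960) = 0.85; then δ − 1.960 = Φ⁻¹(0.85) = 1.036, giving δ = 2.996.
(The Φ(−δ − z_{α/2}) term is vanishingly small for δ > 0 and is dropped in the standard sample-size formula.)
δ = d·√n ⇒ n = (δ/d)² = (2.996 / 0.2727)² = 120.71.
Rounding up, n = 121.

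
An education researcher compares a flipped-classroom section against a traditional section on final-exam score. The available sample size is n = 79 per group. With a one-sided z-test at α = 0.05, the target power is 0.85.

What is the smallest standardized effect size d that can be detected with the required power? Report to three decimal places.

Need Φ(δ − 1.645) = 0.85, so δ = 1.645 + 1.036 = 2.681.
δ = d·√(n/2) ⇒ d = δ/√(n/2) = 2.681/√(79/2) = 0.4266.

d ≈ 0.427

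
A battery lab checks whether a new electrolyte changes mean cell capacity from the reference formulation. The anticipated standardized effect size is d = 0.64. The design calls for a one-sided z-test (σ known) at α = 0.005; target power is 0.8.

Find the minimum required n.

n = 29

For power 0.8 need Φ(δ − z_{0.005}) = 0.8, so δ = z_{0.005} + z_{0.20} = 2.576 + 0.842 = 3.417.
δ = d·√n ⇒ n = (δ/d)² = (3.417 / 0.64)² = 28.51.
Rounding up, n = 29.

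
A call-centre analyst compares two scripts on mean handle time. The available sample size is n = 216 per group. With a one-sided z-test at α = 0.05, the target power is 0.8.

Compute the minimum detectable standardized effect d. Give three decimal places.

d ≈ 0.239

Need Φ(δ − 1.645) = 0.8, so δ = 1.645 + 0.842 = 2.486.
δ = d·√(n/2) ⇒ d = δ/√(n/2) = 2.486/√(216/2) = 0.2393.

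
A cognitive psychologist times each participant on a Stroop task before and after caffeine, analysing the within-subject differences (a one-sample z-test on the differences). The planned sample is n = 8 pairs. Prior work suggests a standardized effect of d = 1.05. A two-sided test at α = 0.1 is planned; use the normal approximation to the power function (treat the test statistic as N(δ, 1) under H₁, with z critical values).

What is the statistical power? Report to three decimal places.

Noncentrality parameter: δ = d·√n = 1.05 × √8 = 2.9698
Two-sided α = 0.1 → critical value z_{0.05} = 1.645.
Power = Φ(δ − 1.645) + Φ(−δ − 1.645) = Φ(1.325) + Φ(-4.615) = 0.9074 + 0.0000 = 0.9074.

Power ≈ 0.907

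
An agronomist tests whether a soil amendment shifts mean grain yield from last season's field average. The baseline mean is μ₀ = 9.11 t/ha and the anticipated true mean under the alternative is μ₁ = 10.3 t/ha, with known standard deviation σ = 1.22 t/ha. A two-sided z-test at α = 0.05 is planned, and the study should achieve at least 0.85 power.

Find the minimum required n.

n = 10

Standardized effect: d = |μ₁ − μ₀| / σ = |10.3 − 9.11| / 1.22 = 0.9754
Set Φ(δ − 1.960) = 0.85; then δ − 1.960 = Φ⁻¹(0.85) = 1.036, giving δ = 2.996.
(The Φ(−δ − z_{α/2}) term is vanishingly small for δ > 0 and is dropped in the standard sample-size formula.)
δ = d·√n ⇒ n = (δ/d)² = (2.996 / 0.9754)² = 9.44.
Round up to the next whole unit.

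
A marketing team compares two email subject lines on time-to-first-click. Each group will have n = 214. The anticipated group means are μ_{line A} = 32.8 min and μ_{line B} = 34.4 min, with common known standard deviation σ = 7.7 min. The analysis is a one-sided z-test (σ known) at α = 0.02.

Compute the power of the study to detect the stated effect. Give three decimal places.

Standardized effect: d = |μ_{line A} − μ_{line B}| / σ = |32.8 − 34.4| / 7.7 = 0.2078
Noncentrality parameter: δ = d·√(n/2) = 0.2078 × √(214/2) = 2.1494
One-sided α = 0.02 → critical value z_{0.02} = 2.054.
Power = P(Z > 2.054 − δ) = Φ(0.096) = 0.5381.

Power ≈ 0.538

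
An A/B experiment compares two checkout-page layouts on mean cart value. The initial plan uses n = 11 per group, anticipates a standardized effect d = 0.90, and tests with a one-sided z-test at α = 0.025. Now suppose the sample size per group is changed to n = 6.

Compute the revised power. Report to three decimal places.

With n = 6 per group: δ = d·√(n/2) = 0.90 × √(6/2) = 1.5588. Critical value z_{0.025} = 1.960.
Revised power = Φ(δ − 1.960) = Φ(-0.401) = 0.3442.

Power ≈ 0.344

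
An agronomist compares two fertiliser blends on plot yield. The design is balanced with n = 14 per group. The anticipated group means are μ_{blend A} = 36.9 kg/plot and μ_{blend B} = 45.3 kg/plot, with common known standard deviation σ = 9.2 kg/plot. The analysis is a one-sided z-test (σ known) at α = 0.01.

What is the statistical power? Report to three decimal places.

Standardized effect: d = |μ_{blend A} − μ_{blend B}| / σ = |36.9 − 45.3| / 9.2 = 0.9130
Noncentrality parameter: δ = d·√(n/2) = 0.9130 × √(14/2) = 2.4157
One-sided α = 0.01 → critical value z_{0.01} = 2.326.
Power = Φ(δ − 2.326) = Φ(0.089) = 0.5356.

Power ≈ 0.536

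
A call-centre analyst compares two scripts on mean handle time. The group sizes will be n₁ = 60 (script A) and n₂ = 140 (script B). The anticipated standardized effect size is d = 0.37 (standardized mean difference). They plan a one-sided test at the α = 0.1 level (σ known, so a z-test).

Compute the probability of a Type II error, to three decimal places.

β ≈ 0.132

Noncentrality parameter: δ = d / √(1/n₁ + 1/n₂) = 0.37 / √(1/60 + 1/140) = 2.3979
Critical value for a one-sided test at α = 0.1: z_α = 1.282.
Power = Φ(δ − 1.282) = Φ(1.116) = 0.8679.
Type II error: β = 1 − power = 1 − 0.8679 = 0.1321.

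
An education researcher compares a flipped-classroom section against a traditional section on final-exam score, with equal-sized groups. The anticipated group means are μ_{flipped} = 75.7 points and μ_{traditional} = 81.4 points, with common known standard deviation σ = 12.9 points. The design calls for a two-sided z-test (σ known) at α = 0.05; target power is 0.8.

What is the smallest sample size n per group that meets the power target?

Standardized effect: d = |μ_{flipped} − μ_{traditional}| / σ = |75.7 − 81.4| / 12.9 = 0.4419
For power 0.8 need Φ(δ − z_{0.025}) = 0.8, so δ = z_{0.025} + z_{0.20} = 1.960 + 0.842 = 2.802.
(The Φ(−δ − z_{α/2}) term is vanishingly small for δ > 0 and is dropped in the standard sample-size formula.)
δ = d·√(n/2) ⇒ n = 2(δ/d)² = 2 × (2.802 / 0.4419)² = 80.40.
Round up to the next whole unit.

n = 81 per group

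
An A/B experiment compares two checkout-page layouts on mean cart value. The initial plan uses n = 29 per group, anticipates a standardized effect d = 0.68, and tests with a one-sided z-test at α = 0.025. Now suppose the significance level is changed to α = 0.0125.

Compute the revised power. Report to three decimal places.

Power ≈ 0.636

δ = d·√(n/2) = 0.68 × √(29/2) = 2.5894 (unchanged). New critical value: z_{0.0125} = 2.241.
Revised power = P(Z > 2.241 − δ) = Φ(0.348) = 0.6361.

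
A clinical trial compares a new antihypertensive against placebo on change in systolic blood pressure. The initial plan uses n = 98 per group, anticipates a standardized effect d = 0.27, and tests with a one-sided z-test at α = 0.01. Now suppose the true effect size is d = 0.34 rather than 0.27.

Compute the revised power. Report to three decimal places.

With d = 0.34: δ = d·√(n/2) = 0.34 × √(98/2) = 2.3800. Critical value z_{0.01} = 2.326.
Revised power = Φ(δ − 2.326) = Φ(0.054) = 0.5214.

Power ≈ 0.521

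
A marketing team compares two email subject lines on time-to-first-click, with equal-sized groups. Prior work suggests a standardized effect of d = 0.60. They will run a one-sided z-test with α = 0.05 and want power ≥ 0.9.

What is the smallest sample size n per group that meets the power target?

For power 0.9 need Φ(δ − z_{0.05}) = 0.9, so δ = z_{0.05} + z_{0.10} = 1.645 + 1.282 = 2.926.
δ = d·√(n/2) ⇒ n = 2(δ/d)² = 2 × (2.926 / 0.60)² = 47.58.
Rounding up, n = 48 per group.

n = 48 per group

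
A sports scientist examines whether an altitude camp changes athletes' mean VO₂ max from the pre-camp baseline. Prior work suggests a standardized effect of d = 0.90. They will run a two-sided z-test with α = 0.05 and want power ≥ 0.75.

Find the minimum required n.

n = 9

Set Φ(δ − 1.960) = 0.75; then δ − 1.960 = Φ⁻¹(0.75) = 0.674, giving δ = 2.634.
(For δ > 0 the lower-tail rejection region contributes negligibly to power, so the one-term inversion is standard.)
δ = d·√n ⇒ n = (δ/d)² = (2.634 / 0.90)² = 8.57.
Rounding up, n = 9.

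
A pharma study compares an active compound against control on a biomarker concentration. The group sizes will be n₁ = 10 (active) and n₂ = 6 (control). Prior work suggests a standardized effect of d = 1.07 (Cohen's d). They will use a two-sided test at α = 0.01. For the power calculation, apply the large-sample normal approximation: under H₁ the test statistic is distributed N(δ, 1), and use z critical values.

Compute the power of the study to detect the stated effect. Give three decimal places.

Noncentrality parameter: δ = d / √(1/n₁ + 1/n₂) = 1.07 / √(1/10 + 1/6) = 2.0720
Two-sided α = 0.01 → critical value z_{0.005} = 2.576.
Power = Φ(δ − 2.576) + Φ(−δ − 2.576) = Φ(-0.504) + Φ(-4.648) = 0.3072 + 0.0000 = 0.3072.

Power ≈ 0.307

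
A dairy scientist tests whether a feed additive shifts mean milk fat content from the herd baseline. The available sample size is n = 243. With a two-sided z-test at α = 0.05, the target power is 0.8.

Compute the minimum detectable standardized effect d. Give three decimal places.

d ≈ 0.180

Required noncentrality: δ = z_{0.025} + z_{0.20} = 1.960 + 0.842 = 2.802.
(The second rejection-region term Φ(−δ − z_{α/2}) is negligible and dropped.)
δ = d·√n ⇒ d = δ/√n = 2.802/√243 = 0.1797.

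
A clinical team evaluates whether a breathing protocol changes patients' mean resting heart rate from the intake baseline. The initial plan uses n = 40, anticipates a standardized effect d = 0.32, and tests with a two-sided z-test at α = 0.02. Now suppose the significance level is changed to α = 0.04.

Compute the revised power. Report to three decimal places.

δ = d·√n = 0.32 × √40 = 2.0239 (unchanged). New critical value: z_{0.02} = 2.054.
Revised power = Φ(δ − 2.054) + Φ(−δ − 2.054) = Φ(-0.030) + Φ(-4.078) = 0.4881 + 0.0000 = 0.4881.

Power ≈ 0.488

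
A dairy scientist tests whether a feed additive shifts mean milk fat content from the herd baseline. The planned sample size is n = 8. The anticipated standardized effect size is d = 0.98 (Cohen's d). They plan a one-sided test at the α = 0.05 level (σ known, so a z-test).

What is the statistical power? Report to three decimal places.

Noncentrality parameter: δ = d·√n = 0.98 × √8 = 2.7719
One-sided α = 0.05 → critical value z_{0.05} = 1.645.
Power = P(Z > 1.645 − δ) = Φ(1.127) = 0.8701.

Power ≈ 0.870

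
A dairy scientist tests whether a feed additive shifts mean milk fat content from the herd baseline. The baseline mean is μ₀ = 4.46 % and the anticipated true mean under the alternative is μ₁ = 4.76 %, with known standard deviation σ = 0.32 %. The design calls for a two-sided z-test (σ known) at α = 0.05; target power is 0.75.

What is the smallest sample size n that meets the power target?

Standardized effect: d = |μ₁ − μ₀| / σ = |4.76 − 4.46| / 0.32 = 0.9375
For power 0.75 need Φ(δ − z_{0.025}) = 0.75, so δ = z_{0.025} + z_{0.25} = 1.960 + 0.674 = 2.634.
(For δ > 0 the lower-tail rejection region contributes negligibly to power, so the one-term inversion is standard.)
δ = d·√n ⇒ n = (δ/d)² = (2.634 / 0.9375)² = 7.90.
Rounding up, n = 8.

n = 8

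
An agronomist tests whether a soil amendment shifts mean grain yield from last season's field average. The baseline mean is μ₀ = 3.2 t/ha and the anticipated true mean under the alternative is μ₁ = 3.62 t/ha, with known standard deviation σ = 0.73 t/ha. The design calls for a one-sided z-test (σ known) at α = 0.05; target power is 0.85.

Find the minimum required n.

Standardized effect: d = |μ₁ − μ₀| / σ = |3.62 − 3.2| / 0.73 = 0.5753
For power 0.85 need Φ(δ − z_{0.05}) = 0.85, so δ = z_{0.05} + z_{0.15} = 1.645 + 1.036 = 2.681.
δ = d·√n ⇒ n = (δ/d)² = (2.681 / 0.5753)² = 21.72.
Round up to the next whole unit.

n = 22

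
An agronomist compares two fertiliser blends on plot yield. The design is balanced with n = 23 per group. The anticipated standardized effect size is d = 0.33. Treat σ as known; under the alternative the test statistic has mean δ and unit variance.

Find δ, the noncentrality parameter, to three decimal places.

δ ≈ 1.119

δ = d·√(n/2) = 0.33 × √(23/2) = 1.1191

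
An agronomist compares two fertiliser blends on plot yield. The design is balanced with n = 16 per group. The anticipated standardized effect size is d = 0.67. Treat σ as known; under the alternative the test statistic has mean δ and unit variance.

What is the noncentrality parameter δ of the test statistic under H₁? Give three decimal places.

δ ≈ 1.895

The noncentrality parameter scales effect size by the design's sample-size factor: δ = d·√(n/2) = 0.67 × √(16/2) = 1.8950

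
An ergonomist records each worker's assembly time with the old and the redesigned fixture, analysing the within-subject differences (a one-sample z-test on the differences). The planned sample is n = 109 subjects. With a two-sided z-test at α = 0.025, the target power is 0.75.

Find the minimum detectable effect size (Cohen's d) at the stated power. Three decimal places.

Need Φ(δ − 2.241) = 0.75, so δ = 2.241 + 0.674 = 2.916.
(Lower-tail contribution to power is negligible for δ > 0.)
δ = d·√n ⇒ d = δ/√n = 2.916/√109 = 0.2793.

d ≈ 0.279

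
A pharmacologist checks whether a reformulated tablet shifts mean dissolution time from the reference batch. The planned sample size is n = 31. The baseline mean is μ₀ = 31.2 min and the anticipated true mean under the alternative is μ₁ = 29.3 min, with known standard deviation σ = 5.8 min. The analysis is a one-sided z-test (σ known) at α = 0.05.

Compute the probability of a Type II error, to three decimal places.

β ≈ 0.429

Standardized effect: d = |μ₁ − μ₀| / σ = |29.3 − 31.2| / 5.8 = 0.3276
Noncentrality parameter: δ = d·√n = 0.3276 × √31 = 1.8239
One-sided α = 0.05 → critical value z_{0.05} = 1.645.
Power = P(Z > 1.645 − δ) = Φ(0.179) = 0.5711.
Type II error: β = 1 − power = 1 − 0.5711 = 0.4289.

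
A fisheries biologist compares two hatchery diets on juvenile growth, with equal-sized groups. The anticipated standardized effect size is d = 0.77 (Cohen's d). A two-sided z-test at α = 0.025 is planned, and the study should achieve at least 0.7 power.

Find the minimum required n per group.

n = 26 per group

Set Φ(δ − 2.241) = 0.7; then δ − 2.241 = Φ⁻¹(0.7) = 0.524, giving δ = 2.766.
(The Φ(−δ − z_{α/2}) term is vanishingly small for δ > 0 and is dropped in the standard sample-size formula.)
δ = d·√(n/2) ⇒ n = 2(δ/d)² = 2 × (2.766 / 0.77)² = 25.80.
Rounding up, n = 26 per group.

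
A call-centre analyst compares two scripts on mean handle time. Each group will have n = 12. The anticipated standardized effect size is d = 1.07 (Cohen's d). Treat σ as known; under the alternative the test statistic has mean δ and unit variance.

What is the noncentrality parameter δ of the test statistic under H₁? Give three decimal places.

The noncentrality parameter scales effect size by the design's sample-size factor: δ = d·√(n/2) = 1.07 × √(12/2) = 2.6210

δ ≈ 2.621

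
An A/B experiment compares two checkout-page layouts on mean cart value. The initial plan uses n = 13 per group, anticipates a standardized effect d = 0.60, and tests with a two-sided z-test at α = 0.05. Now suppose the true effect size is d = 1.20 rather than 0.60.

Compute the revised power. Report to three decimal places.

With d = 1.20: δ = d·√(n/2) = 1.20 × √(13/2) = 3.0594. Critical value z_{0.025} = 1.960.
Revised power = Φ(δ − 1.960) + Φ(−δ − 1.960) = Φ(1.099) + Φ(-5.019) = 0.8642 + 0.0000 = 0.8642.

Power ≈ 0.864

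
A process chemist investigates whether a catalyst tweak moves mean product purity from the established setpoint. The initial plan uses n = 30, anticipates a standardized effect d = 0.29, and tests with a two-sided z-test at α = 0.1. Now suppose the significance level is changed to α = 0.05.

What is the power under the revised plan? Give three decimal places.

δ = d·√n = 0.29 × √30 = 1.5884 (unchanged). New critical value: z_{0.025} = 1.960.
Revised power = Φ(δ − 1.960) + Φ(−δ − 1.960) = Φ(-0.372) + Φ(-3.548) = 0.3551 + 0.0002 = 0.3553.

Power ≈ 0.355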